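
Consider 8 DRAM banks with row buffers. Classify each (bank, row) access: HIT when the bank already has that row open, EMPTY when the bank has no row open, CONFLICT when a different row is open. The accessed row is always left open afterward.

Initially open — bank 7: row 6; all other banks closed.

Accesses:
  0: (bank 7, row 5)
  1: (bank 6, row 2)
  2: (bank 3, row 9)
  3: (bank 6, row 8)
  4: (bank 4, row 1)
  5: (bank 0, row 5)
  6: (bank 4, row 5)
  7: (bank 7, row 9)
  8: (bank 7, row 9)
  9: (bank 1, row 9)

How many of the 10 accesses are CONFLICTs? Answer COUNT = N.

0: bank 7 row 5 — prev 6 → CONFLICT
1: bank 6 row 2 — prev None → EMPTY
2: bank 3 row 9 — prev None → EMPTY
3: bank 6 row 8 — prev 2 → CONFLICT
4: bank 4 row 1 — prev None → EMPTY
5: bank 0 row 5 — prev None → EMPTY
6: bank 4 row 5 — prev 1 → CONFLICT
7: bank 7 row 9 — prev 5 → CONFLICT
8: bank 7 row 9 — prev 9 → HIT
9: bank 1 row 9 — prev None → EMPTY

COUNT = 4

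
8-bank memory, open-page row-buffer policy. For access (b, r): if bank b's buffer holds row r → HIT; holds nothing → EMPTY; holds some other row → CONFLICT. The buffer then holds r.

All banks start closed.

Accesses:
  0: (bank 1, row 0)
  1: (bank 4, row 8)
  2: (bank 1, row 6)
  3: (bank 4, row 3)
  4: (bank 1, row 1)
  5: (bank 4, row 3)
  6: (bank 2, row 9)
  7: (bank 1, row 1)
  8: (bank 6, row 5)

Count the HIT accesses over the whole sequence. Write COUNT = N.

step 0: bank1 None->0 [EMPTY]
step 1: bank4 None->8 [EMPTY]
step 2: bank1 0->6 [CONFLICT]
step 3: bank4 8->3 [CONFLICT]
step 4: bank1 6->1 [CONFLICT]
step 5: bank4 3->3 [HIT]
step 6: bank2 None->9 [EMPTY]
step 7: bank1 1->1 [HIT]
step 8: bank6 None->5 [EMPTY]

COUNT = 2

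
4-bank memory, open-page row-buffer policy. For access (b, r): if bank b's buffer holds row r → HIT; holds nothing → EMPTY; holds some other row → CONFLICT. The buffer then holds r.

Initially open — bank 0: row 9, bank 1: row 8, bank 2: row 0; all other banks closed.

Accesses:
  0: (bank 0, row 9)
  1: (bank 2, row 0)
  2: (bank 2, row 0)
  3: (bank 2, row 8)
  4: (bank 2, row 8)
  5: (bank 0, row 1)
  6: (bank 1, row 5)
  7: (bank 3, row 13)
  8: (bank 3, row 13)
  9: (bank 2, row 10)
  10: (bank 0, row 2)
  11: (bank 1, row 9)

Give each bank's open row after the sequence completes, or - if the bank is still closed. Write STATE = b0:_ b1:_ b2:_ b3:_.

STATE = b0:2 b1:9 b2:10 b3:13

0: bank 0 row 9 — prev 9 → HIT
1: bank 2 row 0 — prev 0 → HIT
2: bank 2 row 0 — prev 0 → HIT
3: bank 2 row 8 — prev 0 → CONFLICT
4: bank 2 row 8 — prev 8 → HIT
5: bank 0 row 1 — prev 9 → CONFLICT
6: bank 1 row 5 — prev 8 → CONFLICT
7: bank 3 row 13 — prev None → EMPTY
8: bank 3 row 13 — prev 13 → HIT
9: bank 2 row 10 — prev 8 → CONFLICT
10: bank 0 row 2 — prev 1 → CONFLICT
11: bank 1 row 9 — prev 5 → CONFLICT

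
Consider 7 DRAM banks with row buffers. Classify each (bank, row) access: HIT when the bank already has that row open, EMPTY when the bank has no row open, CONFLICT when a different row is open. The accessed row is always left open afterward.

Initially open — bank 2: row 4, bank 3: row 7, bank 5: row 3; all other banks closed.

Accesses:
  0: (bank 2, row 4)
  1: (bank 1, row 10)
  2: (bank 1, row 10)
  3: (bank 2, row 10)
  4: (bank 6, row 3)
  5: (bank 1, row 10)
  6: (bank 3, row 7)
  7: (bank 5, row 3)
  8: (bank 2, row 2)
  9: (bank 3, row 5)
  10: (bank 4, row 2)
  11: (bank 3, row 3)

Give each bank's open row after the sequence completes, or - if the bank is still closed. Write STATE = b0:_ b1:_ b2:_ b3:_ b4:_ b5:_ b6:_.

#0 (2,4) H  (was 4)
#1 (1,10) E
#2 (1,10) H  (was 10)
#3 (2,10) C  (was 4)
#4 (6,3) E
#5 (1,10) H  (was 10)
#6 (3,7) H  (was 7)
#7 (5,3) H  (was 3)
#8 (2,2) C  (was 10)
#9 (3,5) C  (was 7)
#10 (4,2) E
#11 (3,3) C  (was 5)

STATE = b0:- b1:10 b2:2 b3:3 b4:2 b5:3 b6:3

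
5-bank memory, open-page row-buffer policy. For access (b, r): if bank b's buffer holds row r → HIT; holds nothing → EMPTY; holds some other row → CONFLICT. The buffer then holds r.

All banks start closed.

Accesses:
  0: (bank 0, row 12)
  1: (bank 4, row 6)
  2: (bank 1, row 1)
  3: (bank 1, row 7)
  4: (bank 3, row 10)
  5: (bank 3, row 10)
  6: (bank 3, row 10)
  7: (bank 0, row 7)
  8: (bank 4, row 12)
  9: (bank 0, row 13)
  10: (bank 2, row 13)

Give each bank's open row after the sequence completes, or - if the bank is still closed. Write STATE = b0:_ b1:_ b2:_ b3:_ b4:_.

STATE = b0:13 b1:7 b2:13 b3:10 b4:12

#0 (0,12) E
#1 (4,6) E
#2 (1,1) E
#3 (1,7) C  (was 1)
#4 (3,10) E
#5 (3,10) H  (was 10)
#6 (3,10) H  (was 10)
#7 (0,7) C  (was 12)
#8 (4,12) C  (was 6)
#9 (0,13) C  (was 7)
#10 (2,13) E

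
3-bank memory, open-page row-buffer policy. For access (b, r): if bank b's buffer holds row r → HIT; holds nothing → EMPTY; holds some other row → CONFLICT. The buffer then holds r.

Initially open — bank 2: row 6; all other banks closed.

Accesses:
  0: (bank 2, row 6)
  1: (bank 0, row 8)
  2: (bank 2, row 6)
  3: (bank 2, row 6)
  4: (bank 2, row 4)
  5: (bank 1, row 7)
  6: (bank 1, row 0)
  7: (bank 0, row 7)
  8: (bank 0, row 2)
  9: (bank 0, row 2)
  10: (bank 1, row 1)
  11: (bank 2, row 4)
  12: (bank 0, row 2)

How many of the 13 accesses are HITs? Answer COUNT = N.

0: bank 2 row 6 — prev 6 → HIT
1: bank 0 row 8 — prev None → EMPTY
2: bank 2 row 6 — prev 6 → HIT
3: bank 2 row 6 — prev 6 → HIT
4: bank 2 row 4 — prev 6 → CONFLICT
5: bank 1 row 7 — prev None → EMPTY
6: bank 1 row 0 — prev 7 → CONFLICT
7: bank 0 row 7 — prev 8 → CONFLICT
8: bank 0 row 2 — prev 7 → CONFLICT
9: bank 0 row 2 — prev 2 → HIT
10: bank 1 row 1 — prev 0 → CONFLICT
11: bank 2 row 4 — prev 4 → HIT
12: bank 0 row 2 — prev 2 → HIT

COUNT = 6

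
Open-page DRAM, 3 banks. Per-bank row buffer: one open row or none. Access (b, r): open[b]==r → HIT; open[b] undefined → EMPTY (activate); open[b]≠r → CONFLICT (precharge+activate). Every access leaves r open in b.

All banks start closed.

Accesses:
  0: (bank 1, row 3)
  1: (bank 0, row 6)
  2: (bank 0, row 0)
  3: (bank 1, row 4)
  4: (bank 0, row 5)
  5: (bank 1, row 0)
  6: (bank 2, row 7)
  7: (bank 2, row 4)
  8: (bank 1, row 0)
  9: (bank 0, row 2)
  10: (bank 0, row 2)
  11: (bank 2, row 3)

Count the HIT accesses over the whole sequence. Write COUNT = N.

  [0] b1 r3: no row ⇒ E
  [1] b0 r6: no row ⇒ E
  [2] b0 r0: had r6 ⇒ C
  [3] b1 r4: had r3 ⇒ C
  [4] b0 r5: had r0 ⇒ C
  [5] b1 r0: had r4 ⇒ C
  [6] b2 r7: no row ⇒ E
  [7] b2 r4: had r7 ⇒ C
  [8] b1 r0: had r0 ⇒ H
  [9] b0 r2: had r5 ⇒ C
  [10] b0 r2: had r2 ⇒ H
  [11] b2 r3: had r4 ⇒ C

COUNT = 2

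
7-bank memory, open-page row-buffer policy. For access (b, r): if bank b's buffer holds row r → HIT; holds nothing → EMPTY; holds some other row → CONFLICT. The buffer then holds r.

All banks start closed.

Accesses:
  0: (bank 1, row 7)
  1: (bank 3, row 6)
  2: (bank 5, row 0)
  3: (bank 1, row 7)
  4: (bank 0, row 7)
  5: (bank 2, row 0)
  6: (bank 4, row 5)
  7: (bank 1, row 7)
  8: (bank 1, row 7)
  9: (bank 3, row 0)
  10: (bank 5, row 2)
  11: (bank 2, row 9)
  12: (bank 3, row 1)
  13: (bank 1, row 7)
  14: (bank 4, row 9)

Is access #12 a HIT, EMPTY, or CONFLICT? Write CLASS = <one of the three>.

  [0] b1 r7: no row ⇒ E
  [1] b3 r6: no row ⇒ E
  [2] b5 r0: no row ⇒ E
  [3] b1 r7: had r7 ⇒ H
  [4] b0 r7: no row ⇒ E
  [5] b2 r0: no row ⇒ E
  [6] b4 r5: no row ⇒ E
  [7] b1 r7: had r7 ⇒ H
  [8] b1 r7: had r7 ⇒ H
  [9] b3 r0: had r6 ⇒ C
  [10] b5 r2: had r0 ⇒ C
  [11] b2 r9: had r0 ⇒ C
  [12] b3 r1: had r0 ⇒ C
  [13] b1 r7: had r7 ⇒ H
  [14] b4 r9: had r5 ⇒ C

CLASS = CONFLICT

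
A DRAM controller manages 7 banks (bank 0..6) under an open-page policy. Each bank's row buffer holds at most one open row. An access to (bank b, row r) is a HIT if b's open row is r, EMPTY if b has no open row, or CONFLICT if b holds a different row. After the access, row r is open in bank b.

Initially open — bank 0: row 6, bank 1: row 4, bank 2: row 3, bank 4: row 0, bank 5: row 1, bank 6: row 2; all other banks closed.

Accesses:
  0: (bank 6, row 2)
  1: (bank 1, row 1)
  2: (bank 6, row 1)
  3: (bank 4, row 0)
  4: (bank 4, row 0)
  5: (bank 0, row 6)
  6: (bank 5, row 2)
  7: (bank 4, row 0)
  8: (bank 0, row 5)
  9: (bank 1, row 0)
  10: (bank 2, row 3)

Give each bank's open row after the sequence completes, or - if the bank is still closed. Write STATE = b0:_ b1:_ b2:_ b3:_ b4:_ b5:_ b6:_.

STATE = b0:5 b1:0 b2:3 b3:- b4:0 b5:2 b6:1

0: bank 6 row 2 — prev 2 → HIT
1: bank 1 row 1 — prev 4 → CONFLICT
2: bank 6 row 1 — prev 2 → CONFLICT
3: bank 4 row 0 — prev 0 → HIT
4: bank 4 row 0 — prev 0 → HIT
5: bank 0 row 6 — prev 6 → HIT
6: bank 5 row 2 — prev 1 → CONFLICT
7: bank 4 row 0 — prev 0 → HIT
8: bank 0 row 5 — prev 6 → CONFLICT
9: bank 1 row 0 — prev 1 → CONFLICT
10: bank 2 row 3 — prev 3 → HIT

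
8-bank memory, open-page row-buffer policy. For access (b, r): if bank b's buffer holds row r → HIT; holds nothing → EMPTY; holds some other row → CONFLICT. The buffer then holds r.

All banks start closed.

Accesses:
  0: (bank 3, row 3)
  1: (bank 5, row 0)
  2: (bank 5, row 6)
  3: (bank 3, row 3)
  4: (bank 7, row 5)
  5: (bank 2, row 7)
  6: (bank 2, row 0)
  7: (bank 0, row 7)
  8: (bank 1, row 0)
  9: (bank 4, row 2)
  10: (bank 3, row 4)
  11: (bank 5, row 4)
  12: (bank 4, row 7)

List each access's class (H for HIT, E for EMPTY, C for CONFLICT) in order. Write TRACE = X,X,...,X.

step 0: bank3 None->3 [EMPTY]
step 1: bank5 None->0 [EMPTY]
step 2: bank5 0->6 [CONFLICT]
step 3: bank3 3->3 [HIT]
step 4: bank7 None->5 [EMPTY]
step 5: bank2 None->7 [EMPTY]
step 6: bank2 7->0 [CONFLICT]
step 7: bank0 None->7 [EMPTY]
step 8: bank1 None->0 [EMPTY]
step 9: bank4 None->2 [EMPTY]
step 10: bank3 3->4 [CONFLICT]
step 11: bank5 6->4 [CONFLICT]
step 12: bank4 2->7 [CONFLICT]

TRACE = E,E,C,H,E,E,C,E,E,E,C,C,C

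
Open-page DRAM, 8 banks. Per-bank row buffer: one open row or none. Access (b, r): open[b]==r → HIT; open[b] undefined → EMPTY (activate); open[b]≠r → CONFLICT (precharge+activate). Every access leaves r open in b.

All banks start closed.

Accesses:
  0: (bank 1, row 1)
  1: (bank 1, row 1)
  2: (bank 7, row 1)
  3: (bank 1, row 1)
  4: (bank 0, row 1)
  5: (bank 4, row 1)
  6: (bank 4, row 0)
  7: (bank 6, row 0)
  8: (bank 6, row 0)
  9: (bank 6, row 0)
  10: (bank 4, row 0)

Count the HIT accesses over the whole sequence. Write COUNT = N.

#0 (1,1) E
#1 (1,1) H  (was 1)
#2 (7,1) E
#3 (1,1) H  (was 1)
#4 (0,1) E
#5 (4,1) E
#6 (4,0) C  (was 1)
#7 (6,0) E
#8 (6,0) H  (was 0)
#9 (6,0) H  (was 0)
#10 (4,0) H  (was 0)

COUNT = 5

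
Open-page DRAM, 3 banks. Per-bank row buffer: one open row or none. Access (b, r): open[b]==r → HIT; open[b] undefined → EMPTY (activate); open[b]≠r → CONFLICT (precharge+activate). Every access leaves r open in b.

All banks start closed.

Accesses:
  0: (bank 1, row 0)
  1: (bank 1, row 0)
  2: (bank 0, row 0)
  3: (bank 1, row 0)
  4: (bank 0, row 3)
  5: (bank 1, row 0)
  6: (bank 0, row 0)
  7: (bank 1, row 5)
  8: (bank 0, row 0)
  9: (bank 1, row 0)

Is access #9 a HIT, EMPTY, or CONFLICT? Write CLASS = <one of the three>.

CLASS = CONFLICT

0: bank 1 row 0 — prev None → EMPTY
1: bank 1 row 0 — prev 0 → HIT
2: bank 0 row 0 — prev None → EMPTY
3: bank 1 row 0 — prev 0 → HIT
4: bank 0 row 3 — prev 0 → CONFLICT
5: bank 1 row 0 — prev 0 → HIT
6: bank 0 row 0 — prev 3 → CONFLICT
7: bank 1 row 5 — prev 0 → CONFLICT
8: bank 0 row 0 — prev 0 → HIT
9: bank 1 row 0 — prev 5 → CONFLICT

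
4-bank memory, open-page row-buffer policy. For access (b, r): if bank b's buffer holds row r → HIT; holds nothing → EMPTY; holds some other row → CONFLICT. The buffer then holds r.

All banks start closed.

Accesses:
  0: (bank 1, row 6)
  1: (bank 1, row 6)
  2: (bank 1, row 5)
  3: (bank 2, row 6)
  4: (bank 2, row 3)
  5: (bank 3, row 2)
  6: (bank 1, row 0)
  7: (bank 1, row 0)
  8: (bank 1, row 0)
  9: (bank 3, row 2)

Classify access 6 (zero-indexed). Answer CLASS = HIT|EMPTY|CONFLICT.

CLASS = CONFLICT

#0 (1,6) E
#1 (1,6) H  (was 6)
#2 (1,5) C  (was 6)
#3 (2,6) E
#4 (2,3) C  (was 6)
#5 (3,2) E
#6 (1,0) C  (was 5)
#7 (1,0) H  (was 0)
#8 (1,0) H  (was 0)
#9 (3,2) H  (was 2)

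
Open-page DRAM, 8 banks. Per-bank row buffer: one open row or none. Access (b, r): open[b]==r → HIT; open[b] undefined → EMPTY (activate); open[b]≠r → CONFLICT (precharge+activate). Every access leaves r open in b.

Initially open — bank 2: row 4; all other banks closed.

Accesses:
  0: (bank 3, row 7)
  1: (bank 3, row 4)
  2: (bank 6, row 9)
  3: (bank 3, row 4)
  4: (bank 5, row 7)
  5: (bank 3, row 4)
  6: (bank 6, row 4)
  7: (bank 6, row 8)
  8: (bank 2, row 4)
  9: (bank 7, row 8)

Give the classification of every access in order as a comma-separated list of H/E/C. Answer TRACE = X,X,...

TRACE = E,C,E,H,E,H,C,C,H,E

  [0] b3 r7: no row ⇒ E
  [1] b3 r4: had r7 ⇒ C
  [2] b6 r9: no row ⇒ E
  [3] b3 r4: had r4 ⇒ H
  [4] b5 r7: no row ⇒ E
  [5] b3 r4: had r4 ⇒ H
  [6] b6 r4: had r9 ⇒ C
  [7] b6 r8: had r4 ⇒ C
  [8] b2 r4: had r4 ⇒ H
  [9] b7 r8: no row ⇒ E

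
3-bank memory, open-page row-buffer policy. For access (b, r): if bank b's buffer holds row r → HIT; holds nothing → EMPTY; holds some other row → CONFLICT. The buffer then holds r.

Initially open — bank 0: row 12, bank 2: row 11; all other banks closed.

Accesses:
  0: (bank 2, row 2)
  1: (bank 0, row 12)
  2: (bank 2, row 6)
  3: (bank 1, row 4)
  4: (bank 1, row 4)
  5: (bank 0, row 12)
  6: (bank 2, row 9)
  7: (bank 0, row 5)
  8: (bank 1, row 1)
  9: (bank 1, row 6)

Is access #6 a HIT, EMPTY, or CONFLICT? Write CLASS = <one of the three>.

  [0] b2 r2: had r11 ⇒ C
  [1] b0 r12: had r12 ⇒ H
  [2] b2 r6: had r2 ⇒ C
  [3] b1 r4: no row ⇒ E
  [4] b1 r4: had r4 ⇒ H
  [5] b0 r12: had r12 ⇒ H
  [6] b2 r9: had r6 ⇒ C
  [7] b0 r5: had r12 ⇒ C
  [8] b1 r1: had r4 ⇒ C
  [9] b1 r6: had r1 ⇒ C

CLASS = CONFLICT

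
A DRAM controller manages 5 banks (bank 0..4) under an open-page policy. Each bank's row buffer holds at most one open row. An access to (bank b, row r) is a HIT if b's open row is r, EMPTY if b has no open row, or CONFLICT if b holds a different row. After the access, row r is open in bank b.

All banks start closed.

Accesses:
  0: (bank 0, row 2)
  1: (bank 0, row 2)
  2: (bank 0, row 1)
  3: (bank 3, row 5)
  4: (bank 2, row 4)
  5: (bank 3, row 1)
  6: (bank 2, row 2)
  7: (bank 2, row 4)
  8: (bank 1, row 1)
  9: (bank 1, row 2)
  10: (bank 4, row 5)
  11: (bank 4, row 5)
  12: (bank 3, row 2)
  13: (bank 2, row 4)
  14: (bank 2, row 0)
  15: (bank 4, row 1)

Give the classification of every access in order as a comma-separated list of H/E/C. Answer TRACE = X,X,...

TRACE = E,H,C,E,E,C,C,C,E,C,E,H,C,H,C,C

0: bank 0 row 2 — prev None → EMPTY
1: bank 0 row 2 — prev 2 → HIT
2: bank 0 row 1 — prev 2 → CONFLICT
3: bank 3 row 5 — prev None → EMPTY
4: bank 2 row 4 — prev None → EMPTY
5: bank 3 row 1 — prev 5 → CONFLICT
6: bank 2 row 2 — prev 4 → CONFLICT
7: bank 2 row 4 — prev 2 → CONFLICT
8: bank 1 row 1 — prev None → EMPTY
9: bank 1 row 2 — prev 1 → CONFLICT
10: bank 4 row 5 — prev None → EMPTY
11: bank 4 row 5 — prev 5 → HIT
12: bank 3 row 2 — prev 1 → CONFLICT
13: bank 2 row 4 — prev 4 → HIT
14: bank 2 row 0 — prev 4 → CONFLICT
15: bank 4 row 1 — prev 5 → CONFLICT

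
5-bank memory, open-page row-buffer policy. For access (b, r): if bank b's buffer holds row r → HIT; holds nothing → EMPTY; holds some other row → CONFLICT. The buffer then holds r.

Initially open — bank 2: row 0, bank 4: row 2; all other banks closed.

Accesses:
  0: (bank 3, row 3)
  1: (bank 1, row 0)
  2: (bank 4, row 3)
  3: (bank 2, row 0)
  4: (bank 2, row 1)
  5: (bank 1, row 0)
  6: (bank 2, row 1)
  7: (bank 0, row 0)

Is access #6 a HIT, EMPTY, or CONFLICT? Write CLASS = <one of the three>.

#0 (3,3) E
#1 (1,0) E
#2 (4,3) C  (was 2)
#3 (2,0) H  (was 0)
#4 (2,1) C  (was 0)
#5 (1,0) H  (was 0)
#6 (2,1) H  (was 1)
#7 (0,0) E

CLASS = HIT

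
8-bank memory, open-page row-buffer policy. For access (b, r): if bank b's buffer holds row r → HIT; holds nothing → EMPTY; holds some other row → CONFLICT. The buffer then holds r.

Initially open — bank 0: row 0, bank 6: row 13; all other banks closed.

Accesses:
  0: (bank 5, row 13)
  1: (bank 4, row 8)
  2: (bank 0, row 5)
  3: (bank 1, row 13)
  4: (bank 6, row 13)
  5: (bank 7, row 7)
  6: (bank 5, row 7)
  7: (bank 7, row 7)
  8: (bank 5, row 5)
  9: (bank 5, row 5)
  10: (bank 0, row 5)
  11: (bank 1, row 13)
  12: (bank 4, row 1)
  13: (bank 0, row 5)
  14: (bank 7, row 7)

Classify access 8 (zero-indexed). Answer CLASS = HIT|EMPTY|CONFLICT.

CLASS = CONFLICT

  [0] b5 r13: no row ⇒ E
  [1] b4 r8: no row ⇒ E
  [2] b0 r5: had r0 ⇒ C
  [3] b1 r13: no row ⇒ E
  [4] b6 r13: had r13 ⇒ H
  [5] b7 r7: no row ⇒ E
  [6] b5 r7: had r13 ⇒ C
  [7] b7 r7: had r7 ⇒ H
  [8] b5 r5: had r7 ⇒ C
  [9] b5 r5: had r5 ⇒ H
  [10] b0 r5: had r5 ⇒ H
  [11] b1 r13: had r13 ⇒ H
  [12] b4 r1: had r8 ⇒ C
  [13] b0 r5: had r5 ⇒ H
  [14] b7 r7: had r7 ⇒ H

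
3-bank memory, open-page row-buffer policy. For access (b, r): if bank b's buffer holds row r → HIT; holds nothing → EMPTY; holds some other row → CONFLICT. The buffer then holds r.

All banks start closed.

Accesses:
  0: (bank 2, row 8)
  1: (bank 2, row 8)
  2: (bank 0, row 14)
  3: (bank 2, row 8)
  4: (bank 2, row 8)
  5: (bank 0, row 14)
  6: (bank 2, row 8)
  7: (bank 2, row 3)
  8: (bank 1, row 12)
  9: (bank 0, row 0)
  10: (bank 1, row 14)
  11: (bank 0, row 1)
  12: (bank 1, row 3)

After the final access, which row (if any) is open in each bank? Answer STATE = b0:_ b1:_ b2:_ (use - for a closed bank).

STATE = b0:1 b1:3 b2:3

step 0: bank2 None->8 [EMPTY]
step 1: bank2 8->8 [HIT]
step 2: bank0 None->14 [EMPTY]
step 3: bank2 8->8 [HIT]
step 4: bank2 8->8 [HIT]
step 5: bank0 14->14 [HIT]
step 6: bank2 8->8 [HIT]
step 7: bank2 8->3 [CONFLICT]
step 8: bank1 None->12 [EMPTY]
step 9: bank0 14->0 [CONFLICT]
step 10: bank1 12->14 [CONFLICT]
step 11: bank0 0->1 [CONFLICT]
step 12: bank1 14->3 [CONFLICT]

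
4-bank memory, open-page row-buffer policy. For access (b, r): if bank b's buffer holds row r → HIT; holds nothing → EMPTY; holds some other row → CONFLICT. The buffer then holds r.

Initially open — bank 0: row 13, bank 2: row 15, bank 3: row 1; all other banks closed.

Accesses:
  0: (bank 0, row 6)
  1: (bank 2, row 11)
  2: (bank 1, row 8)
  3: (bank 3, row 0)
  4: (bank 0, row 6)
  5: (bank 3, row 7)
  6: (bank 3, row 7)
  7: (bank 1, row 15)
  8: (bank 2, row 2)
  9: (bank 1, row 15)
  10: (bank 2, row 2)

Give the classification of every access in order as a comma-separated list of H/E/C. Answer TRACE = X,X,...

step 0: bank0 13->6 [CONFLICT]
step 1: bank2 15->11 [CONFLICT]
step 2: bank1 None->8 [EMPTY]
step 3: bank3 1->0 [CONFLICT]
step 4: bank0 6->6 [HIT]
step 5: bank3 0->7 [CONFLICT]
step 6: bank3 7->7 [HIT]
step 7: bank1 8->15 [CONFLICT]
step 8: bank2 11->2 [CONFLICT]
step 9: bank1 15->15 [HIT]
step 10: bank2 2->2 [HIT]

TRACE = C,C,E,C,H,C,H,C,C,H,H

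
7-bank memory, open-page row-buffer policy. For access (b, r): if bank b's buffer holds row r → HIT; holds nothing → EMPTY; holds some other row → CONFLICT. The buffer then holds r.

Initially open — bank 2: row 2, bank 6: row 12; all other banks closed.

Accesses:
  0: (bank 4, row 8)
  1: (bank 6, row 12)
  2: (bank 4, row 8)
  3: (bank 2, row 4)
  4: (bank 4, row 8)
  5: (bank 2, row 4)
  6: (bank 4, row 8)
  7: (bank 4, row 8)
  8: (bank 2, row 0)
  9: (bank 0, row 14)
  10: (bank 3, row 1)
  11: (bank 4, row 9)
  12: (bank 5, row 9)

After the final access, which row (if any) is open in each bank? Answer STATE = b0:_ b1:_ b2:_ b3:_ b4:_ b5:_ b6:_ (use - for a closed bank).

STATE = b0:14 b1:- b2:0 b3:1 b4:9 b5:9 b6:12

step 0: bank4 None->8 [EMPTY]
step 1: bank6 12->12 [HIT]
step 2: bank4 8->8 [HIT]
step 3: bank2 2->4 [CONFLICT]
step 4: bank4 8->8 [HIT]
step 5: bank2 4->4 [HIT]
step 6: bank4 8->8 [HIT]
step 7: bank4 8->8 [HIT]
step 8: bank2 4->0 [CONFLICT]
step 9: bank0 None->14 [EMPTY]
step 10: bank3 None->1 [EMPTY]
step 11: bank4 8->9 [CONFLICT]
step 12: bank5 None->9 [EMPTY]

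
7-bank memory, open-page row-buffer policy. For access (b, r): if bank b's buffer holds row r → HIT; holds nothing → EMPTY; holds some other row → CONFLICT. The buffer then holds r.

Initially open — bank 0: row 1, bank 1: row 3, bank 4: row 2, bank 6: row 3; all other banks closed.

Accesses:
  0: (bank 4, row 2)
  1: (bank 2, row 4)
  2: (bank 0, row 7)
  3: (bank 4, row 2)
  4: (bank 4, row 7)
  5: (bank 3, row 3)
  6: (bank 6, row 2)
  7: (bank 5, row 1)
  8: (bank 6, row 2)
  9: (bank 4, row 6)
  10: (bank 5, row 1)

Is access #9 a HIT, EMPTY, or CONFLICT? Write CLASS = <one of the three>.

CLASS = CONFLICT

step 0: bank4 2->2 [HIT]
step 1: bank2 None->4 [EMPTY]
step 2: bank0 1->7 [CONFLICT]
step 3: bank4 2->2 [HIT]
step 4: bank4 2->7 [CONFLICT]
step 5: bank3 None->3 [EMPTY]
step 6: bank6 3->2 [CONFLICT]
step 7: bank5 None->1 [EMPTY]
step 8: bank6 2->2 [HIT]
step 9: bank4 7->6 [CONFLICT]
step 10: bank5 1->1 [HIT]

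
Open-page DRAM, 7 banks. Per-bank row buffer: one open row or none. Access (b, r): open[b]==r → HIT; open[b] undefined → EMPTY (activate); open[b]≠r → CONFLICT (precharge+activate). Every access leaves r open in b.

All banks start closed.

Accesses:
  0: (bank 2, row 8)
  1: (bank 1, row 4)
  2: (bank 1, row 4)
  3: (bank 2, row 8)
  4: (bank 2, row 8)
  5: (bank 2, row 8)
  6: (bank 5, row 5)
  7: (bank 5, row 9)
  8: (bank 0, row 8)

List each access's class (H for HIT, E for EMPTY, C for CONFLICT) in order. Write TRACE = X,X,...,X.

TRACE = E,E,H,H,H,H,E,C,E

0: bank 2 row 8 — prev None → EMPTY
1: bank 1 row 4 — prev None → EMPTY
2: bank 1 row 4 — prev 4 → HIT
3: bank 2 row 8 — prev 8 → HIT
4: bank 2 row 8 — prev 8 → HIT
5: bank 2 row 8 — prev 8 → HIT
6: bank 5 row 5 — prev None → EMPTY
7: bank 5 row 9 — prev 5 → CONFLICT
8: bank 0 row 8 — prev None → EMPTY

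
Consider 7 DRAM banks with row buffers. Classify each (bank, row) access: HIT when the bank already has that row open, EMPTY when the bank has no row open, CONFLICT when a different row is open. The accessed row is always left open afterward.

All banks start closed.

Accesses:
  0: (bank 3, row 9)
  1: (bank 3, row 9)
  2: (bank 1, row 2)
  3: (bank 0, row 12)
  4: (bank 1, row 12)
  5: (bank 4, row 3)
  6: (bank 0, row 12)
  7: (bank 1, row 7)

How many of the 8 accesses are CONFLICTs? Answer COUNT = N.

COUNT = 2

step 0: bank3 None->9 [EMPTY]
step 1: bank3 9->9 [HIT]
step 2: bank1 None->2 [EMPTY]
step 3: bank0 None->12 [EMPTY]
step 4: bank1 2->12 [CONFLICT]
step 5: bank4 None->3 [EMPTY]
step 6: bank0 12->12 [HIT]
step 7: bank1 12->7 [CONFLICT]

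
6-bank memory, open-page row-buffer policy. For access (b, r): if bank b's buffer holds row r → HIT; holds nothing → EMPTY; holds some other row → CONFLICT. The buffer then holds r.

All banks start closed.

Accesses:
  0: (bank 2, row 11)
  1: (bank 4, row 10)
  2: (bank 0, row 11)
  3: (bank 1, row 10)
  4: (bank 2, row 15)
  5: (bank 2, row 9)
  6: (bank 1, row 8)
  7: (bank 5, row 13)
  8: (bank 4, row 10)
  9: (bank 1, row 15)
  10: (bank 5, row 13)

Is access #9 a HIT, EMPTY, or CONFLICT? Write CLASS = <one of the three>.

CLASS = CONFLICT

  [0] b2 r11: no row ⇒ E
  [1] b4 r10: no row ⇒ E
  [2] b0 r11: no row ⇒ E
  [3] b1 r10: no row ⇒ E
  [4] b2 r15: had r11 ⇒ C
  [5] b2 r9: had r15 ⇒ C
  [6] b1 r8: had r10 ⇒ C
  [7] b5 r13: no row ⇒ E
  [8] b4 r10: had r10 ⇒ H
  [9] b1 r15: had r8 ⇒ C
  [10] b5 r13: had r13 ⇒ H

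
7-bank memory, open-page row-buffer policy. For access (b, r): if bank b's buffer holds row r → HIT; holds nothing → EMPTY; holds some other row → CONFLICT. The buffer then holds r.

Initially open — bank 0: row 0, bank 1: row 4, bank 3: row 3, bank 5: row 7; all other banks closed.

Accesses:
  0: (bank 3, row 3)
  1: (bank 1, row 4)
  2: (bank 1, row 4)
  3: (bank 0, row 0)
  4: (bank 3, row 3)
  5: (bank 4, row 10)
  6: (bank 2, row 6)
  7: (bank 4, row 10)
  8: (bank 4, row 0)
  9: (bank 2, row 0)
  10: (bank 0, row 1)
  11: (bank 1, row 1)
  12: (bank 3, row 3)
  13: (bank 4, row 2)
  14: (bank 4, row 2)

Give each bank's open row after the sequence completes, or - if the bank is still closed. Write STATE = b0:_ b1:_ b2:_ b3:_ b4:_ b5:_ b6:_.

#0 (3,3) H  (was 3)
#1 (1,4) H  (was 4)
#2 (1,4) H  (was 4)
#3 (0,0) H  (was 0)
#4 (3,3) H  (was 3)
#5 (4,10) E
#6 (2,6) E
#7 (4,10) H  (was 10)
#8 (4,0) C  (was 10)
#9 (2,0) C  (was 6)
#10 (0,1) C  (was 0)
#11 (1,1) C  (was 4)
#12 (3,3) H  (was 3)
#13 (4,2) C  (was 0)
#14 (4,2) H  (was 2)

STATE = b0:1 b1:1 b2:0 b3:3 b4:2 b5:7 b6:-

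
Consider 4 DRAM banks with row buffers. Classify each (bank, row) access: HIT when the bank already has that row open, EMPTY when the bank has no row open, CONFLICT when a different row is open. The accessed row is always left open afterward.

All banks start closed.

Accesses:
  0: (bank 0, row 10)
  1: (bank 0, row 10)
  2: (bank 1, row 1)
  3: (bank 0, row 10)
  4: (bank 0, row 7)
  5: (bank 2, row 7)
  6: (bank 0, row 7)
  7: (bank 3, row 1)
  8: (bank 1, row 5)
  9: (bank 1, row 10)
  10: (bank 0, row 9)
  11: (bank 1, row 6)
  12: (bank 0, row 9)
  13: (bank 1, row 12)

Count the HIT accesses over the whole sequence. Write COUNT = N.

0: bank 0 row 10 — prev None → EMPTY
1: bank 0 row 10 — prev 10 → HIT
2: bank 1 row 1 — prev None → EMPTY
3: bank 0 row 10 — prev 10 → HIT
4: bank 0 row 7 — prev 10 → CONFLICT
5: bank 2 row 7 — prev None → EMPTY
6: bank 0 row 7 — prev 7 → HIT
7: bank 3 row 1 — prev None → EMPTY
8: bank 1 row 5 — prev 1 → CONFLICT
9: bank 1 row 10 — prev 5 → CONFLICT
10: bank 0 row 9 — prev 7 → CONFLICT
11: bank 1 row 6 — prev 10 → CONFLICT
12: bank 0 row 9 — prev 9 → HIT
13: bank 1 row 12 — prev 6 → CONFLICT

COUNT = 4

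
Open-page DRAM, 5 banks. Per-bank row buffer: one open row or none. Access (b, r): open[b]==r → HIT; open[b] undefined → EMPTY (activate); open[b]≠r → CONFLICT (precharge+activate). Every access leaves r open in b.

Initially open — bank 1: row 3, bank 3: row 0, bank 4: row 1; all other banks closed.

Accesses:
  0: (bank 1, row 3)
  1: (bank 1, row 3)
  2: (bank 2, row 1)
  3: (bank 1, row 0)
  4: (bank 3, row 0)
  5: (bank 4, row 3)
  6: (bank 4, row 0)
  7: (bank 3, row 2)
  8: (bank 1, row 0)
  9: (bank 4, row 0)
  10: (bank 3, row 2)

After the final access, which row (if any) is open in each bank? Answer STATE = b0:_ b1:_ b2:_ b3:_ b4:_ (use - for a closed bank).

  [0] b1 r3: had r3 ⇒ H
  [1] b1 r3: had r3 ⇒ H
  [2] b2 r1: no row ⇒ E
  [3] b1 r0: had r3 ⇒ C
  [4] b3 r0: had r0 ⇒ H
  [5] b4 r3: had r1 ⇒ C
  [6] b4 r0: had r3 ⇒ C
  [7] b3 r2: had r0 ⇒ C
  [8] b1 r0: had r0 ⇒ H
  [9] b4 r0: had r0 ⇒ H
  [10] b3 r2: had r2 ⇒ H

STATE = b0:- b1:0 b2:1 b3:2 b4:0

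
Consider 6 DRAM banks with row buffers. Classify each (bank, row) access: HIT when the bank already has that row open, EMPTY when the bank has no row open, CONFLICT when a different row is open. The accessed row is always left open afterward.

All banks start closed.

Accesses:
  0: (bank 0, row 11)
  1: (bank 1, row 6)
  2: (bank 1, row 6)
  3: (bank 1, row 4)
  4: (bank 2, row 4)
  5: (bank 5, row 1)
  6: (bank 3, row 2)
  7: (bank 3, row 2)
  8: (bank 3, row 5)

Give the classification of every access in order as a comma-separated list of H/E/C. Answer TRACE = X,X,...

TRACE = E,E,H,C,E,E,E,H,C

0: bank 0 row 11 — prev None → EMPTY
1: bank 1 row 6 — prev None → EMPTY
2: bank 1 row 6 — prev 6 → HIT
3: bank 1 row 4 — prev 6 → CONFLICT
4: bank 2 row 4 — prev None → EMPTY
5: bank 5 row 1 — prev None → EMPTY
6: bank 3 row 2 — prev None → EMPTY
7: bank 3 row 2 — prev 2 → HIT
8: bank 3 row 5 — prev 2 → CONFLICT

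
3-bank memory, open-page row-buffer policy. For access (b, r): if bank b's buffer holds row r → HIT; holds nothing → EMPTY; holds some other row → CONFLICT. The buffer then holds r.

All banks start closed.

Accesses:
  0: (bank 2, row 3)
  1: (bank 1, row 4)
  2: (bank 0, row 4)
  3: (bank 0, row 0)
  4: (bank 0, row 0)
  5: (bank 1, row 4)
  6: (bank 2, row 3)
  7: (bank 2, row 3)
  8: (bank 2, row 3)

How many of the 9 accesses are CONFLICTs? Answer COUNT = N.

COUNT = 1

0: bank 2 row 3 — prev None → EMPTY
1: bank 1 row 4 — prev None → EMPTY
2: bank 0 row 4 — prev None → EMPTY
3: bank 0 row 0 — prev 4 → CONFLICT
4: bank 0 row 0 — prev 0 → HIT
5: bank 1 row 4 — prev 4 → HIT
6: bank 2 row 3 — prev 3 → HIT
7: bank 2 row 3 — prev 3 → HIT
8: bank 2 row 3 — prev 3 → HIT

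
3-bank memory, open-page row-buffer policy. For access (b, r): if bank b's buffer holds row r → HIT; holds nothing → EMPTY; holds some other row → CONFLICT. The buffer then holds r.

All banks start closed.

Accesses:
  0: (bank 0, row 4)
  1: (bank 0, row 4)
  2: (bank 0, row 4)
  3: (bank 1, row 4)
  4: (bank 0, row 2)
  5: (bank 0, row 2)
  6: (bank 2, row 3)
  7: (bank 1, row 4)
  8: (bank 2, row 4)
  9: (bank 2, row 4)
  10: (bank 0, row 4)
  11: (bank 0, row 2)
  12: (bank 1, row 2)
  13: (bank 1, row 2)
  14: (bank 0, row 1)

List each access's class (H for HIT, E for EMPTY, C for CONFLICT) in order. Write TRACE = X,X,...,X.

TRACE = E,H,H,E,C,H,E,H,C,H,C,C,C,H,C

step 0: bank0 None->4 [EMPTY]
step 1: bank0 4->4 [HIT]
step 2: bank0 4->4 [HIT]
step 3: bank1 None->4 [EMPTY]
step 4: bank0 4->2 [CONFLICT]
step 5: bank0 2->2 [HIT]
step 6: bank2 None->3 [EMPTY]
step 7: bank1 4->4 [HIT]
step 8: bank2 3->4 [CONFLICT]
step 9: bank2 4->4 [HIT]
step 10: bank0 2->4 [CONFLICT]
step 11: bank0 4->2 [CONFLICT]
step 12: bank1 4->2 [CONFLICT]
step 13: bank1 2->2 [HIT]
step 14: bank0 2->1 [CONFLICT]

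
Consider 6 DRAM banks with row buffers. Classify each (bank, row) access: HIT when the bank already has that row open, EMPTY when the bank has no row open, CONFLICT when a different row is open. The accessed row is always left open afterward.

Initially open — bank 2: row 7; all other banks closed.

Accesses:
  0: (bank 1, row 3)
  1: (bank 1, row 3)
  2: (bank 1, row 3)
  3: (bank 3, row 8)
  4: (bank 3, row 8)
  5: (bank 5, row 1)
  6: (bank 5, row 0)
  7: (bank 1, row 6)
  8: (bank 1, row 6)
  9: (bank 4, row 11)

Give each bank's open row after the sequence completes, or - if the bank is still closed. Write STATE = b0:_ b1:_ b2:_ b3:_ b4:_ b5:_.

0: bank 1 row 3 — prev None → EMPTY
1: bank 1 row 3 — prev 3 → HIT
2: bank 1 row 3 — prev 3 → HIT
3: bank 3 row 8 — prev None → EMPTY
4: bank 3 row 8 — prev 8 → HIT
5: bank 5 row 1 — prev None → EMPTY
6: bank 5 row 0 — prev 1 → CONFLICT
7: bank 1 row 6 — prev 3 → CONFLICT
8: bank 1 row 6 — prev 6 → HIT
9: bank 4 row 11 — prev None → EMPTY

STATE = b0:- b1:6 b2:7 b3:8 b4:11 b5:0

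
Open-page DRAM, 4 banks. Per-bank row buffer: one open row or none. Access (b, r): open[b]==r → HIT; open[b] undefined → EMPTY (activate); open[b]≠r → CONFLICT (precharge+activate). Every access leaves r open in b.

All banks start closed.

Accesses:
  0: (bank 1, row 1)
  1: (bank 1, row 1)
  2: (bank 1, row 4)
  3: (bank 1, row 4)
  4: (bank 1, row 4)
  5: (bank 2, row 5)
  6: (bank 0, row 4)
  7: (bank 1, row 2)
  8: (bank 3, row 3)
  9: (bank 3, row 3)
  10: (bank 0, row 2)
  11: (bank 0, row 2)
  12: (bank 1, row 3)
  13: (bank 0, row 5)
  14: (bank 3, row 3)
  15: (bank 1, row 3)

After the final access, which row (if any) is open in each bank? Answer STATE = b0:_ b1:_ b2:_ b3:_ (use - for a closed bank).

STATE = b0:5 b1:3 b2:5 b3:3

step 0: bank1 None->1 [EMPTY]
step 1: bank1 1->1 [HIT]
step 2: bank1 1->4 [CONFLICT]
step 3: bank1 4->4 [HIT]
step 4: bank1 4->4 [HIT]
step 5: bank2 None->5 [EMPTY]
step 6: bank0 None->4 [EMPTY]
step 7: bank1 4->2 [CONFLICT]
step 8: bank3 None->3 [EMPTY]
step 9: bank3 3->3 [HIT]
step 10: bank0 4->2 [CONFLICT]
step 11: bank0 2->2 [HIT]
step 12: bank1 2->3 [CONFLICT]
step 13: bank0 2->5 [CONFLICT]
step 14: bank3 3->3 [HIT]
step 15: bank1 3->3 [HIT]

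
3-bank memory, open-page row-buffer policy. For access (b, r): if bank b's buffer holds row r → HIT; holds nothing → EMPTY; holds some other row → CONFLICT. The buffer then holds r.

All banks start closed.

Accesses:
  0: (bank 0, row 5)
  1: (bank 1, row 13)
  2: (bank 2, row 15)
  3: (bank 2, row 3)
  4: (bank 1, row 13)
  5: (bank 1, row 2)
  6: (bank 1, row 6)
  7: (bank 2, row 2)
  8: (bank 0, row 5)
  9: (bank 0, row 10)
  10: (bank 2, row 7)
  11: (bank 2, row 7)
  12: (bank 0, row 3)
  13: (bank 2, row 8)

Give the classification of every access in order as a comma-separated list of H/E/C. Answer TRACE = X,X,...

#0 (0,5) E
#1 (1,13) E
#2 (2,15) E
#3 (2,3) C  (was 15)
#4 (1,13) H  (was 13)
#5 (1,2) C  (was 13)
#6 (1,6) C  (was 2)
#7 (2,2) C  (was 3)
#8 (0,5) H  (was 5)
#9 (0,10) C  (was 5)
#10 (2,7) C  (was 2)
#11 (2,7) H  (was 7)
#12 (0,3) C  (was 10)
#13 (2,8) C  (was 7)

TRACE = E,E,E,C,H,C,C,C,H,C,C,H,C,C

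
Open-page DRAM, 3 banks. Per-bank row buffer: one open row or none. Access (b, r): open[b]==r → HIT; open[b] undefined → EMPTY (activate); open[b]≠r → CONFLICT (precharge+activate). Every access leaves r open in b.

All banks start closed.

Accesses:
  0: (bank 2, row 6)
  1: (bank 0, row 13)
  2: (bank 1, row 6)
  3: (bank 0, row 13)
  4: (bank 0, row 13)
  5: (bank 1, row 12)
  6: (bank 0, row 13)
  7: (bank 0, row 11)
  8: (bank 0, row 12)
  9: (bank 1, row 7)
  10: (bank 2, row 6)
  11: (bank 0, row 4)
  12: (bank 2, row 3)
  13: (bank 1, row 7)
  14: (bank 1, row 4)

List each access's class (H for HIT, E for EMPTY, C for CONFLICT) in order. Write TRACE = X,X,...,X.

TRACE = E,E,E,H,H,C,H,C,C,C,H,C,C,H,C

  [0] b2 r6: no row ⇒ E
  [1] b0 r13: no row ⇒ E
  [2] b1 r6: no row ⇒ E
  [3] b0 r13: had r13 ⇒ H
  [4] b0 r13: had r13 ⇒ H
  [5] b1 r12: had r6 ⇒ C
  [6] b0 r13: had r13 ⇒ H
  [7] b0 r11: had r13 ⇒ C
  [8] b0 r12: had r11 ⇒ C
  [9] b1 r7: had r12 ⇒ C
  [10] b2 r6: had r6 ⇒ H
  [11] b0 r4: had r12 ⇒ C
  [12] b2 r3: had r6 ⇒ C
  [13] b1 r7: had r7 ⇒ H
  [14] b1 r4: had r7 ⇒ C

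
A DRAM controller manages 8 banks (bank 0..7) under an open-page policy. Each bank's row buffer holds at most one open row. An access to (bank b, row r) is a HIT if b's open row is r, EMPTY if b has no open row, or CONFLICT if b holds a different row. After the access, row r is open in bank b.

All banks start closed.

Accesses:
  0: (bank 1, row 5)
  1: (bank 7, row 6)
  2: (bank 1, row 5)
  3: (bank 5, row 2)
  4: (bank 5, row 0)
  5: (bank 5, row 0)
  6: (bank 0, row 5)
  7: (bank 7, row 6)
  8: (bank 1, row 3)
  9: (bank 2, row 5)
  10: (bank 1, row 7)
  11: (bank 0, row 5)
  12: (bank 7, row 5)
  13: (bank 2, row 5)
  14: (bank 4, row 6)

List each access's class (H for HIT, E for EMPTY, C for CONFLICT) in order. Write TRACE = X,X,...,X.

0: bank 1 row 5 — prev None → EMPTY
1: bank 7 row 6 — prev None → EMPTY
2: bank 1 row 5 — prev 5 → HIT
3: bank 5 row 2 — prev None → EMPTY
4: bank 5 row 0 — prev 2 → CONFLICT
5: bank 5 row 0 — prev 0 → HIT
6: bank 0 row 5 — prev None → EMPTY
7: bank 7 row 6 — prev 6 → HIT
8: bank 1 row 3 — prev 5 → CONFLICT
9: bank 2 row 5 — prev None → EMPTY
10: bank 1 row 7 — prev 3 → CONFLICT
11: bank 0 row 5 — prev 5 → HIT
12: bank 7 row 5 — prev 6 → CONFLICT
13: bank 2 row 5 — prev 5 → HIT
14: bank 4 row 6 — prev None → EMPTY

TRACE = E,E,H,E,C,H,E,H,C,E,C,H,C,H,E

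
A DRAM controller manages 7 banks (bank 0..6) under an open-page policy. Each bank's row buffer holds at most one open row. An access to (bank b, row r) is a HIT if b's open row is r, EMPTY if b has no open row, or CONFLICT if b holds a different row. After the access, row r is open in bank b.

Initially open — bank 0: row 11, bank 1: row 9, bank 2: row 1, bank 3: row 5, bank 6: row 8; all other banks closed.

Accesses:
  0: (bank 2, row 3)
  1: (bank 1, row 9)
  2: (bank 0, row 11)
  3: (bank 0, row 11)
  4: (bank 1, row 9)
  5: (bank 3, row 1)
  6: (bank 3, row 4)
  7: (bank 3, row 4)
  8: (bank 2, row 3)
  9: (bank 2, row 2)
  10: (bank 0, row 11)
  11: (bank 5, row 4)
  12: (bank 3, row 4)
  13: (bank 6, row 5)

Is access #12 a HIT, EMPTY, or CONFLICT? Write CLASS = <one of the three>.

CLASS = HIT

#0 (2,3) C  (was 1)
#1 (1,9) H  (was 9)
#2 (0,11) H  (was 11)
#3 (0,11) H  (was 11)
#4 (1,9) H  (was 9)
#5 (3,1) C  (was 5)
#6 (3,4) C  (was 1)
#7 (3,4) H  (was 4)
#8 (2,3) H  (was 3)
#9 (2,2) C  (was 3)
#10 (0,11) H  (was 11)
#11 (5,4) E
#12 (3,4) H  (was 4)
#13 (6,5) C  (was 8)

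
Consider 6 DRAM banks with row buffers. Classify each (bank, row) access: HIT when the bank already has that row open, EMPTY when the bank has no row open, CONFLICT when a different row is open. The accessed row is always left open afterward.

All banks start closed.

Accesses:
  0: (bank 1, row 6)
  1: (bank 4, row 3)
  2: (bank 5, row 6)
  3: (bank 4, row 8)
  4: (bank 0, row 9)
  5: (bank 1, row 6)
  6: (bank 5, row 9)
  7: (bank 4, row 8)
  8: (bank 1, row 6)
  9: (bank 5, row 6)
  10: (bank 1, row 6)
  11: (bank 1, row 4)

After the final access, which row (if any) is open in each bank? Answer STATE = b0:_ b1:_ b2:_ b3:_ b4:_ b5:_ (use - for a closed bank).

  [0] b1 r6: no row ⇒ E
  [1] b4 r3: no row ⇒ E
  [2] b5 r6: no row ⇒ E
  [3] b4 r8: had r3 ⇒ C
  [4] b0 r9: no row ⇒ E
  [5] b1 r6: had r6 ⇒ H
  [6] b5 r9: had r6 ⇒ C
  [7] b4 r8: had r8 ⇒ H
  [8] b1 r6: had r6 ⇒ H
  [9] b5 r6: had r9 ⇒ C
  [10] b1 r6: had r6 ⇒ H
  [11] b1 r4: had r6 ⇒ C

STATE = b0:9 b1:4 b2:- b3:- b4:8 b5:6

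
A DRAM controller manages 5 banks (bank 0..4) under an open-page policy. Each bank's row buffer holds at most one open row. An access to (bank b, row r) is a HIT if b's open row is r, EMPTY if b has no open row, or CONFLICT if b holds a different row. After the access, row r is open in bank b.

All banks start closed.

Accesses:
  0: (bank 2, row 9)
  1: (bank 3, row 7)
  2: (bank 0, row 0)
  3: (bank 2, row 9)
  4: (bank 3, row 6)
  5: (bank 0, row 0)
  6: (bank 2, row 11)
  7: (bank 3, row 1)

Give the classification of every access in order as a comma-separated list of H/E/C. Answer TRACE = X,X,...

TRACE = E,E,E,H,C,H,C,C

step 0: bank2 None->9 [EMPTY]
step 1: bank3 None->7 [EMPTY]
step 2: bank0 None->0 [EMPTY]
step 3: bank2 9->9 [HIT]
step 4: bank3 7->6 [CONFLICT]
step 5: bank0 0->0 [HIT]
step 6: bank2 9->11 [CONFLICT]
step 7: bank3 6->1 [CONFLICT]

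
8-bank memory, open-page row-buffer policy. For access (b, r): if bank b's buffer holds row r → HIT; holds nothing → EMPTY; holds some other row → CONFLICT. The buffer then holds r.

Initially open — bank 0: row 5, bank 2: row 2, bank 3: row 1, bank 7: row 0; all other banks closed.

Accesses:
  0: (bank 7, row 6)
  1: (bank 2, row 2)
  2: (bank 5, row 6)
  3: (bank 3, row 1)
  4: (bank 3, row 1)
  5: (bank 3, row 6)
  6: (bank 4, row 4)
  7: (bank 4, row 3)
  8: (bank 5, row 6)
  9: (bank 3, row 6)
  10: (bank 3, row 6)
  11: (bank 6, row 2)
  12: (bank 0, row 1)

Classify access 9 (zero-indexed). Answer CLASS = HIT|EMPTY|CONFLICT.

0: bank 7 row 6 — prev 0 → CONFLICT
1: bank 2 row 2 — prev 2 → HIT
2: bank 5 row 6 — prev None → EMPTY
3: bank 3 row 1 — prev 1 → HIT
4: bank 3 row 1 — prev 1 → HIT
5: bank 3 row 6 — prev 1 → CONFLICT
6: bank 4 row 4 — prev None → EMPTY
7: bank 4 row 3 — prev 4 → CONFLICT
8: bank 5 row 6 — prev 6 → HIT
9: bank 3 row 6 — prev 6 → HIT
10: bank 3 row 6 — prev 6 → HIT
11: bank 6 row 2 — prev None → EMPTY
12: bank 0 row 1 — prev 5 → CONFLICT

CLASS = HIT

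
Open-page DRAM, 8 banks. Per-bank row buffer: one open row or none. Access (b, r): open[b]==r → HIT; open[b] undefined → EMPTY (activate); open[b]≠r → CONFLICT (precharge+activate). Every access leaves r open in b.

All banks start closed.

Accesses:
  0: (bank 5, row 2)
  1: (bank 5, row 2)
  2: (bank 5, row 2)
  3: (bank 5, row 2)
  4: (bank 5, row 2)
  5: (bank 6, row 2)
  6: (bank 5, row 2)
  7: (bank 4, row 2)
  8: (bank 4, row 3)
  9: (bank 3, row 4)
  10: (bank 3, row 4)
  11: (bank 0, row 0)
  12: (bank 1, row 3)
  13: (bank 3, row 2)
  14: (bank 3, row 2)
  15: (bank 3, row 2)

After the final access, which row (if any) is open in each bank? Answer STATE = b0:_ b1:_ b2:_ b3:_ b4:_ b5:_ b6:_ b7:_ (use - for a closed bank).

STATE = b0:0 b1:3 b2:- b3:2 b4:3 b5:2 b6:2 b7:-

0: bank 5 row 2 — prev None → EMPTY
1: bank 5 row 2 — prev 2 → HIT
2: bank 5 row 2 — prev 2 → HIT
3: bank 5 row 2 — prev 2 → HIT
4: bank 5 row 2 — prev 2 → HIT
5: bank 6 row 2 — prev None → EMPTY
6: bank 5 row 2 — prev 2 → HIT
7: bank 4 row 2 — prev None → EMPTY
8: bank 4 row 3 — prev 2 → CONFLICT
9: bank 3 row 4 — prev None → EMPTY
10: bank 3 row 4 — prev 4 → HIT
11: bank 0 row 0 — prev None → EMPTY
12: bank 1 row 3 — prev None → EMPTY
13: bank 3 row 2 — prev 4 → CONFLICT
14: bank 3 row 2 — prev 2 → HIT
15: bank 3 row 2 — prev 2 → HIT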